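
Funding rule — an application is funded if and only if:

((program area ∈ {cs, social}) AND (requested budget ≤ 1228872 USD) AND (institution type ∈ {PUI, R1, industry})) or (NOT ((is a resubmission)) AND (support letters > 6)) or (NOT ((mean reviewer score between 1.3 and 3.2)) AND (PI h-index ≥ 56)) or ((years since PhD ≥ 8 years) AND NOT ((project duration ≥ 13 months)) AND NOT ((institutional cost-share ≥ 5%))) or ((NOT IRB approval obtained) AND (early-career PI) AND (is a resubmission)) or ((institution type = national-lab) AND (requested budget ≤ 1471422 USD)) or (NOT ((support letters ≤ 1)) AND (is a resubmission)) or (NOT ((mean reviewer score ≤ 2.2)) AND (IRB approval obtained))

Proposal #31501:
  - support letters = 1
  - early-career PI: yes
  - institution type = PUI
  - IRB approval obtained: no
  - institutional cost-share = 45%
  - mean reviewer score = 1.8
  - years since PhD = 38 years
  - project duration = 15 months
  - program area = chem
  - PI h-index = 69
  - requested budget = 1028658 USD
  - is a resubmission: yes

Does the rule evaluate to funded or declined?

Atomic conditions:
  program area ∈ {cs, social}: chem is not in the set → false
  requested budget ≤ 1228872 USD: 1028658 ≤ 1228872 is true
  institution type ∈ {PUI, R1, industry}: PUI is in the set → true
  is a resubmission: yes → true
  support letters > 6: 1 > 6 is false
  mean reviewer score between 1.3 and 3.2: 1.8 in [1.3, 3.2] is true
  PI h-index ≥ 56: 69 ≥ 56 is true
  years since PhD ≥ 8 years: 38 ≥ 8 is true
  project duration ≥ 13 months: 15 ≥ 13 is true
  institutional cost-share ≥ 5%: 45 ≥ 5 is true
  NOT IRB approval obtained: no → true
  early-career PI: yes → true
  institution type = national-lab: PUI == national-lab is false
  requested budget ≤ 1471422 USD: 1028658 ≤ 1471422 is true
  support letters ≤ 1: 1 ≤ 1 is true
  mean reviewer score ≤ 2.2: 1.8 ≤ 2.2 is true
  IRB approval obtained: no → false
Combine:
[1] false AND true AND true = false
[2.1] NOT true = false
[2] false AND false = false
[3.1] NOT true = false
[3] false AND true = false
[4.2] NOT true = false
[4.3] NOT true = false
[4] true AND false AND false = false
[5] true AND true AND true = true
[6] false AND true = false
[7.1] NOT true = false
[7] false AND true = false
[8.1] NOT true = false
[8] false AND false = false
[root] false OR false OR false OR false OR true OR false OR false OR false = true
Overall: true → funded

Funded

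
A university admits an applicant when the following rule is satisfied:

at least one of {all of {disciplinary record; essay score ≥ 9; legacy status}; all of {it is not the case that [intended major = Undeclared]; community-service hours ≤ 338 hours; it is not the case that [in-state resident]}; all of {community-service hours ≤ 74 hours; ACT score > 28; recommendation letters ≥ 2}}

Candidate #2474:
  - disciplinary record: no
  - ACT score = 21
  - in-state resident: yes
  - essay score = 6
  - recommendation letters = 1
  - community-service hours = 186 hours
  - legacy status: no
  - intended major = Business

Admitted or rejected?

Rejected

Atomic conditions:
  disciplinary record: no → false
  essay score ≥ 9: 6 ≥ 9 is false
  legacy status: no → false
  intended major = Undeclared: Business == Undeclared is false
  community-service hours ≤ 338 hours: 186 ≤ 338 is true
  in-state resident: yes → true
  community-service hours ≤ 74 hours: 186 ≤ 74 is false
  ACT score > 28: 21 > 28 is false
  recommendation letters ≥ 2: 1 ≥ 2 is false
Combine:
[1] false AND false AND false = false
[2.1] NOT false = true
[2.3] NOT true = false
[2] true AND true AND false = false
[3] false AND false AND false = false
[root] false OR false OR false = false
Overall: false → rejected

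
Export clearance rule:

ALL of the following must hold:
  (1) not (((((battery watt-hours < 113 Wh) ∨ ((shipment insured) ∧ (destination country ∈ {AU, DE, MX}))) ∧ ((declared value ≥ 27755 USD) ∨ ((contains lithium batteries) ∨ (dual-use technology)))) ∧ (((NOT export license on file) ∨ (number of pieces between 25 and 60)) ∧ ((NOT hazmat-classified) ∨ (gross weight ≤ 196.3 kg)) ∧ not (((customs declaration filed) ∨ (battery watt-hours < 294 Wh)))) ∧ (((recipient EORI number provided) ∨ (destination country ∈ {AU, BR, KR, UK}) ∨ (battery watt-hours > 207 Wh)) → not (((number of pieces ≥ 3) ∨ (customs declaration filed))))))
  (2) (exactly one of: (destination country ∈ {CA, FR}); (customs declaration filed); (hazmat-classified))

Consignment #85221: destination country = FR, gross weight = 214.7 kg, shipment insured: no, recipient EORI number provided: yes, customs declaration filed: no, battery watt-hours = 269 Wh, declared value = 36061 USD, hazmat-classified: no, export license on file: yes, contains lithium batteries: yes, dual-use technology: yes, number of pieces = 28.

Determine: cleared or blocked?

Atomic conditions:
  battery watt-hours < 113 Wh: 269 < 113 is false
  shipment insured: no → false
  destination country ∈ {AU, DE, MX}: FR is not in the set → false
  declared value ≥ 27755 USD: 36061 ≥ 27755 is true
  contains lithium batteries: yes → true
  dual-use technology: yes → true
  NOT export license on file: yes → false
  number of pieces between 25 and 60: 28 in [25, 60] is true
  NOT hazmat-classified: no → true
  gross weight ≤ 196.3 kg: 214.7 ≤ 196.3 is false
  customs declaration filed: no → false
  battery watt-hours < 294 Wh: 269 < 294 is true
  recipient EORI number provided: yes → true
  destination country ∈ {AU, BR, KR, UK}: FR is not in the set → false
  battery watt-hours > 207 Wh: 269 > 207 is true
  number of pieces ≥ 3: 28 ≥ 3 is true
  destination country ∈ {CA, FR}: FR is in the set → true
  hazmat-classified: no → false
Combine:
[1.1.1.1.2] false AND false = false
[1.1.1.1] false OR false = false
[1.1.1.2.2] true OR true = true
[1.1.1.2] true OR true = true
[1.1.1] false AND true = false
[1.1.2.1] false OR true = true
[1.1.2.2] true OR false = true
[1.1.2.3.1] false OR true = true
[1.1.2.3] NOT true = false
[1.1.2] true AND true AND false = false
[1.1.3.1] true OR false OR true = true
[1.1.3.2.1] true OR false = true
[1.1.3.2] NOT true = false
[1.1.3] true → false = false
[1.1] false AND false AND false = false
[1] NOT false = true
[2] exactly-one(true, false, false) = true
[root] true AND true = true
Overall: true → cleared

Cleared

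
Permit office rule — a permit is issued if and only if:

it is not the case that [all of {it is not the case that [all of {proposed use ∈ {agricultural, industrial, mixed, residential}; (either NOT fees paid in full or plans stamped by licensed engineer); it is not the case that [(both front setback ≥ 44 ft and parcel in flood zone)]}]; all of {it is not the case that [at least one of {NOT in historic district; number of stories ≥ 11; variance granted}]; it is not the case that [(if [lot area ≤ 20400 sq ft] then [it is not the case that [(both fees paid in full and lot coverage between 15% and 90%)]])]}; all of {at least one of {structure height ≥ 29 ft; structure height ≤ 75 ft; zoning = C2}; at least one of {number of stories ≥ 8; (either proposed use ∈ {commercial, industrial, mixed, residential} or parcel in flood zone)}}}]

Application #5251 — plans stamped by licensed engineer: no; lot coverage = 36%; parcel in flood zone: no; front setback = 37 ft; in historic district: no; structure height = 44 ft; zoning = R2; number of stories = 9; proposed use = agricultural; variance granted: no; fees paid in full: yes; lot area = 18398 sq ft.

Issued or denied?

Atomic conditions:
  proposed use ∈ {agricultural, industrial, mixed, residential}: agricultural is in the set → true
  NOT fees paid in full: yes → false
  plans stamped by licensed engineer: no → false
  front setback ≥ 44 ft: 37 ≥ 44 is false
  parcel in flood zone: no → false
  NOT in historic district: no → true
  number of stories ≥ 11: 9 ≥ 11 is false
  variance granted: no → false
  lot area ≤ 20400 sq ft: 18398 ≤ 20400 is true
  fees paid in full: yes → true
  lot coverage between 15% and 90%: 36 in [15, 90] is true
  structure height ≥ 29 ft: 44 ≥ 29 is true
  structure height ≤ 75 ft: 44 ≤ 75 is true
  zoning = C2: R2 == C2 is false
  number of stories ≥ 8: 9 ≥ 8 is true
  proposed use ∈ {commercial, industrial, mixed, residential}: agricultural is not in the set → false
Combine:
[1.1.1.2] false OR false = false
[1.1.1.3.1] false AND false = false
[1.1.1.3] NOT false = true
[1.1.1] true AND false AND true = false
[1.1] NOT false = true
[1.2.1.1] true OR false OR false = true
[1.2.1] NOT true = false
[1.2.2.1.2.1] true AND true = true
[1.2.2.1.2] NOT true = false
[1.2.2.1] true → false = false
[1.2.2] NOT false = true
[1.2] false AND true = false
[1.3.1] true OR true OR false = true
[1.3.2.2] false OR false = false
[1.3.2] true OR false = true
[1.3] true AND true = true
[1] true AND false AND true = false
[root] NOT false = true
Overall: true → issued

Issued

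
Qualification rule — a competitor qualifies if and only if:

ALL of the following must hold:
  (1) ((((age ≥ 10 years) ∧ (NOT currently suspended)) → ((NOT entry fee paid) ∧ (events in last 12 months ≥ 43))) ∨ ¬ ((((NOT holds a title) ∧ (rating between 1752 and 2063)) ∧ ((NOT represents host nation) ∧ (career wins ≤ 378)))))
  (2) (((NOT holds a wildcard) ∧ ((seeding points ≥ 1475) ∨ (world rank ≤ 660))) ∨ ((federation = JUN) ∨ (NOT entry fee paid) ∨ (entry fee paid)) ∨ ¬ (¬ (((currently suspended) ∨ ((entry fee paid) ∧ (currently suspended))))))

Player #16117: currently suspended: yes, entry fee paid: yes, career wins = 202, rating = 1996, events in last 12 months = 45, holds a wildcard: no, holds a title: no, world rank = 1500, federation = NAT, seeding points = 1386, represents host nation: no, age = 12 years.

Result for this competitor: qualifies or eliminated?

Qualifies

Atomic conditions:
  age ≥ 10 years: 12 ≥ 10 is true
  NOT currently suspended: yes → false
  NOT entry fee paid: yes → false
  events in last 12 months ≥ 43: 45 ≥ 43 is true
  NOT holds a title: no → true
  rating between 1752 and 2063: 1996 in [1752, 2063] is true
  NOT represents host nation: no → true
  career wins ≤ 378: 202 ≤ 378 is true
  NOT holds a wildcard: no → true
  seeding points ≥ 1475: 1386 ≥ 1475 is false
  world rank ≤ 660: 1500 ≤ 660 is false
  federation = JUN: NAT == JUN is false
  entry fee paid: yes → true
  currently suspended: yes → true
Combine:
[1.1.1] true AND false = false
[1.1.2] false AND true = false
[1.1] false → false (antecedent false ⇒ implication holds) = true
[1.2.1.1] true AND true = true
[1.2.1.2] true AND true = true
[1.2.1] true AND true = true
[1.2] NOT true = false
[1] true OR false = true
[2.1.2] false OR false = false
[2.1] true AND false = false
[2.2] false OR false OR true = true
[2.3.1.1.2] true AND true = true
[2.3.1.1] true OR true = true
[2.3.1] NOT true = false
[2.3] NOT false = true
[2] false OR true OR true = true
[root] true AND true = true
Overall: true → qualifies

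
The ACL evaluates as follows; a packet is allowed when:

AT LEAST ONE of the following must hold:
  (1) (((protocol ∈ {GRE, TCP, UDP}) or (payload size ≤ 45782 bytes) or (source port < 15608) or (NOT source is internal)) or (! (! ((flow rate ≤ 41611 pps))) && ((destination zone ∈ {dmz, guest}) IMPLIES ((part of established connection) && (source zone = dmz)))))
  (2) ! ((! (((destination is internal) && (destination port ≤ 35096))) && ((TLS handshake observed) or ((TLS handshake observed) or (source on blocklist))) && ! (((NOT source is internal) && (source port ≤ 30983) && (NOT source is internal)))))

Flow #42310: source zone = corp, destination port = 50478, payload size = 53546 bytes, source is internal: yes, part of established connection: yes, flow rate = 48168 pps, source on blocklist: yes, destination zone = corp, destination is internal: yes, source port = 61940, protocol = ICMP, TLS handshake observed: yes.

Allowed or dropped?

Atomic conditions:
  protocol ∈ {GRE, TCP, UDP}: ICMP is not in the set → false
  payload size ≤ 45782 bytes: 53546 ≤ 45782 is false
  source port < 15608: 61940 < 15608 is false
  NOT source is internal: yes → false
  flow rate ≤ 41611 pps: 48168 ≤ 41611 is false
  destination zone ∈ {dmz, guest}: corp is not in the set → false
  part of established connection: yes → true
  source zone = dmz: corp == dmz is false
  destination is internal: yes → true
  destination port ≤ 35096: 50478 ≤ 35096 is false
  TLS handshake observed: yes → true
  source on blocklist: yes → true
  source port ≤ 30983: 61940 ≤ 30983 is false
Combine:
[1.1] false OR false OR false OR false = false
[1.2.1.1] NOT false = true
[1.2.1] NOT true = false
[1.2.2.2] true AND false = false
[1.2.2] false → false (antecedent false ⇒ implication holds) = true
[1.2] false AND true = false
[1] false OR false = false
[2.1.1.1] true AND false = false
[2.1.1] NOT false = true
[2.1.2.2] true OR true = true
[2.1.2] true OR true = true
[2.1.3.1] false AND false AND false = false
[2.1.3] NOT false = true
[2.1] true AND true AND true = true
[2] NOT true = false
[root] false OR false = false
Overall: false → dropped

Dropped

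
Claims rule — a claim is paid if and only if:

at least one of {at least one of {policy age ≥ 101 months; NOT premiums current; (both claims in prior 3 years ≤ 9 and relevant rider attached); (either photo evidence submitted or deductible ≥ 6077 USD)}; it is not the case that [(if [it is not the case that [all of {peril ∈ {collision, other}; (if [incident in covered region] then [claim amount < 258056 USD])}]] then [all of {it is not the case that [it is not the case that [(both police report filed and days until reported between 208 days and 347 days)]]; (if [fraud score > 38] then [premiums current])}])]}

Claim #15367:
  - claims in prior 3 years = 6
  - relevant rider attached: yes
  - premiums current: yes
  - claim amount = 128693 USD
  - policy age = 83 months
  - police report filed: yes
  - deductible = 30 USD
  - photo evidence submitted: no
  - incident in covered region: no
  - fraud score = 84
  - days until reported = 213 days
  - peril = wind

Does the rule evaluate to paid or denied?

Paid

Atomic conditions:
  policy age ≥ 101 months: 83 ≥ 101 is false
  NOT premiums current: yes → false
  claims in prior 3 years ≤ 9: 6 ≤ 9 is true
  relevant rider attached: yes → true
  photo evidence submitted: no → false
  deductible ≥ 6077 USD: 30 ≥ 6077 is false
  peril ∈ {collision, other}: wind is not in the set → false
  incident in covered region: no → false
  claim amount < 258056 USD: 128693 < 258056 is true
  police report filed: yes → true
  days until reported between 208 days and 347 days: 213 in [208, 347] is true
  fraud score > 38: 84 > 38 is true
  premiums current: yes → true
Combine:
[1.3] true AND true = true
[1.4] false OR false = false
[1] false OR false OR true OR false = true
[2.1.1.1.2] false → true (antecedent false ⇒ implication holds) = true
[2.1.1.1] false AND true = false
[2.1.1] NOT false = true
[2.1.2.1.1.1] true AND true = true
[2.1.2.1.1] NOT true = false
[2.1.2.1] NOT false = true
[2.1.2.2] true → true = true
[2.1.2] true AND true = true
[2.1] true → true = true
[2] NOT true = false
[root] true OR false = true
Overall: true → paid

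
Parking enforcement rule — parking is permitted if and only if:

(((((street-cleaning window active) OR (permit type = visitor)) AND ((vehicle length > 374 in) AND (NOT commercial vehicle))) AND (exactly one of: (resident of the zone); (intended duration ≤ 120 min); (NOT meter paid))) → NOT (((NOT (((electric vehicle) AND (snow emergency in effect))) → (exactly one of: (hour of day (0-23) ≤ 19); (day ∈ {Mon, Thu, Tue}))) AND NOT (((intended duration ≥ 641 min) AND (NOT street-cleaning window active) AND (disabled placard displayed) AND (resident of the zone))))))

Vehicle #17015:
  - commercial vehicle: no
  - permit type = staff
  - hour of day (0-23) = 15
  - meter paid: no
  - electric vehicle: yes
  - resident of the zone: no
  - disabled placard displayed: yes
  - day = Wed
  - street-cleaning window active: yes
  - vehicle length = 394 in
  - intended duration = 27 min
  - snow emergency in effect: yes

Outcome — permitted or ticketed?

Permitted

Atomic conditions:
  street-cleaning window active: yes → true
  permit type = visitor: staff == visitor is false
  vehicle length > 374 in: 394 > 374 is true
  NOT commercial vehicle: no → true
  resident of the zone: no → false
  intended duration ≤ 120 min: 27 ≤ 120 is true
  NOT meter paid: no → true
  electric vehicle: yes → true
  snow emergency in effect: yes → true
  hour of day (0-23) ≤ 19: 15 ≤ 19 is true
  day ∈ {Mon, Thu, Tue}: Wed is not in the set → false
  intended duration ≥ 641 min: 27 ≥ 641 is false
  NOT street-cleaning window active: yes → false
  disabled placard displayed: yes → true
Combine:
[1.1.1] true OR false = true
[1.1.2] true AND true = true
[1.1] true AND true = true
[1.2] exactly-one(false, true, true) = false
[1] true AND false = false
[2.1.1.1.1] true AND true = true
[2.1.1.1] NOT true = false
[2.1.1.2] exactly-one(true, false) = true
[2.1.1] false → true (antecedent false ⇒ implication holds) = true
[2.1.2.1] false AND false AND true AND false = false
[2.1.2] NOT false = true
[2.1] true AND true = true
[2] NOT true = false
[root] false → false (antecedent false ⇒ implication holds) = true
Overall: true → permitted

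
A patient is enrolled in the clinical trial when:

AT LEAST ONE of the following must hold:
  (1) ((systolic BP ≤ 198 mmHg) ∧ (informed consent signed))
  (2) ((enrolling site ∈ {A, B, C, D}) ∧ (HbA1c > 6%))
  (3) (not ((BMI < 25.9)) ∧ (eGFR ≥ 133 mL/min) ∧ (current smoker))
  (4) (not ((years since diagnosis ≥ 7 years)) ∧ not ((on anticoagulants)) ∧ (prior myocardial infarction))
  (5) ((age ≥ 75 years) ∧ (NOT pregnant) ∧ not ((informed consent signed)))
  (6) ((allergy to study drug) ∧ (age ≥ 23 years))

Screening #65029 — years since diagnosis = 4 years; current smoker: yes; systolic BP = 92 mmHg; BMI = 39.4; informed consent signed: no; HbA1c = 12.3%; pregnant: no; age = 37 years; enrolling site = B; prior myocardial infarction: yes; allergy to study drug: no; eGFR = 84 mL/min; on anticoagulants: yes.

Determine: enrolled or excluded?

Enrolled

Atomic conditions:
  systolic BP ≤ 198 mmHg: 92 ≤ 198 is true
  informed consent signed: no → false
  enrolling site ∈ {A, B, C, D}: B is in the set → true
  HbA1c > 6%: 12.3 > 6 is true
  BMI < 25.9: 39.4 < 25.9 is false
  eGFR ≥ 133 mL/min: 84 ≥ 133 is false
  current smoker: yes → true
  years since diagnosis ≥ 7 years: 4 ≥ 7 is false
  on anticoagulants: yes → true
  prior myocardial infarction: yes → true
  age ≥ 75 years: 37 ≥ 75 is false
  NOT pregnant: no → true
  allergy to study drug: no → false
  age ≥ 23 years: 37 ≥ 23 is true
Combine:
[1] true AND false = false
[2] true AND true = true
[3.1] NOT false = true
[3] true AND false AND true = false
[4.1] NOT false = true
[4.2] NOT true = false
[4] true AND false AND true = false
[5.3] NOT false = true
[5] false AND true AND true = false
[6] false AND true = false
[root] false OR true OR false OR false OR false OR false = true
Overall: true → enrolled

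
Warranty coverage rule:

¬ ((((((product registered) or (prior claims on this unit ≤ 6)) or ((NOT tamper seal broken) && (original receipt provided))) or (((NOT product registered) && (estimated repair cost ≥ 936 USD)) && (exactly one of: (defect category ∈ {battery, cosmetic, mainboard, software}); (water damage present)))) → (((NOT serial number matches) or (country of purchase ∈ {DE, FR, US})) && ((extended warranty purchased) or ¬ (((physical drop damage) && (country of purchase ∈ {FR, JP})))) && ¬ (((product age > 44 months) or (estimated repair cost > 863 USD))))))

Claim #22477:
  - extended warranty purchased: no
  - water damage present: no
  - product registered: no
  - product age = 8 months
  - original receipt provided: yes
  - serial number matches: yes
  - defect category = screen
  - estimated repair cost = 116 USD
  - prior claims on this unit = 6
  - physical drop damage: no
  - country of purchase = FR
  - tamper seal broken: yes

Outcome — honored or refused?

Refused

Atomic conditions:
  product registered: no → false
  prior claims on this unit ≤ 6: 6 ≤ 6 is true
  NOT tamper seal broken: yes → false
  original receipt provided: yes → true
  NOT product registered: no → true
  estimated repair cost ≥ 936 USD: 116 ≥ 936 is false
  defect category ∈ {battery, cosmetic, mainboard, software}: screen is not in the set → false
  water damage present: no → false
  NOT serial number matches: yes → false
  country of purchase ∈ {DE, FR, US}: FR is in the set → true
  extended warranty purchased: no → false
  physical drop damage: no → false
  country of purchase ∈ {FR, JP}: FR is in the set → true
  product age > 44 months: 8 > 44 is false
  estimated repair cost > 863 USD: 116 > 863 is false
Combine:
[1.1.1.1] false OR true = true
[1.1.1.2] false AND true = false
[1.1.1] true OR false = true
[1.1.2.1] true AND false = false
[1.1.2.2] exactly-one(false, false) = false
[1.1.2] false AND false = false
[1.1] true OR false = true
[1.2.1] false OR true = true
[1.2.2.2.1] false AND true = false
[1.2.2.2] NOT false = true
[1.2.2] false OR true = true
[1.2.3.1] false OR false = false
[1.2.3] NOT false = true
[1.2] true AND true AND true = true
[1] true → true = true
[root] NOT true = false
Overall: false → refused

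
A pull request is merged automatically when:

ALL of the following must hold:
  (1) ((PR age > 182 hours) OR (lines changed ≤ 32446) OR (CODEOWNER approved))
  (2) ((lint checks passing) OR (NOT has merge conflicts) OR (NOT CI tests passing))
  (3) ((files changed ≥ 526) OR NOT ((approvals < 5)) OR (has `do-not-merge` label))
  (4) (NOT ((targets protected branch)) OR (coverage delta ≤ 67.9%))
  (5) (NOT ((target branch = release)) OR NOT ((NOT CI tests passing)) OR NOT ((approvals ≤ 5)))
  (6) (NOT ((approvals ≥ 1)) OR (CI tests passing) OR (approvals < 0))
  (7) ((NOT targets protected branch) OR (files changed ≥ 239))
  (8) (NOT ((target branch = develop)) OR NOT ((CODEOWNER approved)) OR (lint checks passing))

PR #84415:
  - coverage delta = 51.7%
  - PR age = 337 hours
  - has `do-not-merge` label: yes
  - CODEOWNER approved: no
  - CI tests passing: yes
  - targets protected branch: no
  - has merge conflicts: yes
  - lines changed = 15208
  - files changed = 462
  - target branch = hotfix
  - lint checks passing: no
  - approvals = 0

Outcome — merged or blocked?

Blocked

Atomic conditions:
  PR age > 182 hours: 337 > 182 is true
  lines changed ≤ 32446: 15208 ≤ 32446 is true
  CODEOWNER approved: no → false
  lint checks passing: no → false
  NOT has merge conflicts: yes → false
  NOT CI tests passing: yes → false
  files changed ≥ 526: 462 ≥ 526 is false
  approvals < 5: 0 < 5 is true
  has `do-not-merge` label: yes → true
  targets protected branch: no → false
  coverage delta ≤ 67.9%: 51.7 ≤ 67.9 is true
  target branch = release: hotfix == release is false
  approvals ≤ 5: 0 ≤ 5 is true
  approvals ≥ 1: 0 ≥ 1 is false
  CI tests passing: yes → true
  approvals < 0: 0 < 0 is false
  NOT targets protected branch: no → true
  files changed ≥ 239: 462 ≥ 239 is true
  target branch = develop: hotfix == develop is false
Combine:
[1] true OR true OR false = true
[2] false OR false OR false = false
[3.2] NOT true = false
[3] false OR false OR true = true
[4.1] NOT false = true
[4] true OR true = true
[5.1] NOT false = true
[5.2] NOT false = true
[5.3] NOT true = false
[5] true OR true OR false = true
[6.1] NOT false = true
[6] true OR true OR false = true
[7] true OR true = true
[8.1] NOT false = true
[8.2] NOT false = true
[8] true OR true OR false = true
[root] true AND false AND true AND true AND true AND true AND true AND true = false
Overall: false → blocked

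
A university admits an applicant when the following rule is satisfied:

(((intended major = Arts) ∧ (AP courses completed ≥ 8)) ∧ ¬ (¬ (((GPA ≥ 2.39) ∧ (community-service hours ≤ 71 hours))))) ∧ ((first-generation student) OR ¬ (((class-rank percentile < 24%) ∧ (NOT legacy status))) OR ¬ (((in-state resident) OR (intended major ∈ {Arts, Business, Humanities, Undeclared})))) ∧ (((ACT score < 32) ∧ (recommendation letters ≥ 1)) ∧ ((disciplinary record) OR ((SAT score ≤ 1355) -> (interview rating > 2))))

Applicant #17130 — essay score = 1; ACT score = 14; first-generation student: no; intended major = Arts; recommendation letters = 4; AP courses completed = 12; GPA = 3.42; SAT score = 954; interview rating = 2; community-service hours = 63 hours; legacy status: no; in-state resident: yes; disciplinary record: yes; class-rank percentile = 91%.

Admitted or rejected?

Admitted

Atomic conditions:
  intended major = Arts: Arts == Arts is true
  AP courses completed ≥ 8: 12 ≥ 8 is true
  GPA ≥ 2.39: 3.42 ≥ 2.39 is true
  community-service hours ≤ 71 hours: 63 ≤ 71 is true
  first-generation student: no → false
  class-rank percentile < 24%: 91 < 24 is false
  NOT legacy status: no → true
  in-state resident: yes → true
  intended major ∈ {Arts, Business, Humanities, Undeclared}: Arts is in the set → true
  ACT score < 32: 14 < 32 is true
  recommendation letters ≥ 1: 4 ≥ 1 is true
  disciplinary record: yes → true
  SAT score ≤ 1355: 954 ≤ 1355 is true
  interview rating > 2: 2 > 2 is false
Combine:
[1.1] true AND true = true
[1.2.1.1] true AND true = true
[1.2.1] NOT true = false
[1.2] NOT false = true
[1] true AND true = true
[2.2.1] false AND true = false
[2.2] NOT false = true
[2.3.1] true OR true = true
[2.3] NOT true = false
[2] false OR true OR false = true
[3.1] true AND true = true
[3.2.2] true → false = false
[3.2] true OR false = true
[3] true AND true = true
[root] true AND true AND true = true
Overall: true → admitted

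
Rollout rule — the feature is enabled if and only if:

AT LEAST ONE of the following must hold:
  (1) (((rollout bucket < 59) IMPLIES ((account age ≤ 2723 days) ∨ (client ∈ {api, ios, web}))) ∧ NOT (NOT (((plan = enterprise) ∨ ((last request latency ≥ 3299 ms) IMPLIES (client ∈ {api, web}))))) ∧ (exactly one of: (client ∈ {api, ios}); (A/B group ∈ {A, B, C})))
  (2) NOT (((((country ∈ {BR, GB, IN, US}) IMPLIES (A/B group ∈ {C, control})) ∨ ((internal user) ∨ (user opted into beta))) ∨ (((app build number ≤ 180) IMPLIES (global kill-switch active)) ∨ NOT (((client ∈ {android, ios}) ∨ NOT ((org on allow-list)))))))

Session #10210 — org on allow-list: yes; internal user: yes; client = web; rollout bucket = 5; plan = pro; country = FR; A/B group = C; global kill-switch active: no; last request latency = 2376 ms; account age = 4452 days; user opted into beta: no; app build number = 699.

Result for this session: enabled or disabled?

Enabled

Atomic conditions:
  rollout bucket < 59: 5 < 59 is true
  account age ≤ 2723 days: 4452 ≤ 2723 is false
  client ∈ {api, ios, web}: web is in the set → true
  plan = enterprise: pro == enterprise is false
  last request latency ≥ 3299 ms: 2376 ≥ 3299 is false
  client ∈ {api, web}: web is in the set → true
  client ∈ {api, ios}: web is not in the set → false
  A/B group ∈ {A, B, C}: C is in the set → true
  country ∈ {BR, GB, IN, US}: FR is not in the set → false
  A/B group ∈ {C, control}: C is in the set → true
  internal user: yes → true
  user opted into beta: no → false
  app build number ≤ 180: 699 ≤ 180 is false
  global kill-switch active: no → false
  client ∈ {android, ios}: web is not in the set → false
  org on allow-list: yes → true
Combine:
[1.1.2] false OR true = true
[1.1] true → true = true
[1.2.1.1.2] false → true (antecedent false ⇒ implication holds) = true
[1.2.1.1] false OR true = true
[1.2.1] NOT true = false
[1.2] NOT false = true
[1.3] exactly-one(false, true) = true
[1] true AND true AND true = true
[2.1.1.1] false → true (antecedent false ⇒ implication holds) = true
[2.1.1.2] true OR false = true
[2.1.1] true OR true = true
[2.1.2.1] false → false (antecedent false ⇒ implication holds) = true
[2.1.2.2.1.2] NOT true = false
[2.1.2.2.1] false OR false = false
[2.1.2.2] NOT false = true
[2.1.2] true OR true = true
[2.1] true OR true = true
[2] NOT true = false
[root] true OR false = true
Overall: true → enabled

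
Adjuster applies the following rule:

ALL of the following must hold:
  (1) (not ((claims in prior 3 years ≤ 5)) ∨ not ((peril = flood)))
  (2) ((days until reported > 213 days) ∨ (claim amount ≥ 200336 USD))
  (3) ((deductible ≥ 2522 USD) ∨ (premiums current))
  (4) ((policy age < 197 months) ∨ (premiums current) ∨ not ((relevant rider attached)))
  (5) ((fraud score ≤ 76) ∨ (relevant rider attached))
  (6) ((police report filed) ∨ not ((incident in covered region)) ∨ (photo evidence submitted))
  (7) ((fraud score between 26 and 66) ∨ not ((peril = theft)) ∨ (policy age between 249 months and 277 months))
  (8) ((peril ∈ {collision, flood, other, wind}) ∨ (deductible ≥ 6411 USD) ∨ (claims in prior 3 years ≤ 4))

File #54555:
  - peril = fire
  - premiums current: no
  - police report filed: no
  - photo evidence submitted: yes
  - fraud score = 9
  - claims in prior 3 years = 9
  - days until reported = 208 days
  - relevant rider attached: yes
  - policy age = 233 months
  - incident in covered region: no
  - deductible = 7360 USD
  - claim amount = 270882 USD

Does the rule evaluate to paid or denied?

Denied

Atomic conditions:
  claims in prior 3 years ≤ 5: 9 ≤ 5 is false
  peril = flood: fire == flood is false
  days until reported > 213 days: 208 > 213 is false
  claim amount ≥ 200336 USD: 270882 ≥ 200336 is true
  deductible ≥ 2522 USD: 7360 ≥ 2522 is true
  premiums current: no → false
  policy age < 197 months: 233 < 197 is false
  relevant rider attached: yes → true
  fraud score ≤ 76: 9 ≤ 76 is true
  police report filed: no → false
  incident in covered region: no → false
  photo evidence submitted: yes → true
  fraud score between 26 and 66: 9 in [26, 66] is false
  peril = theft: fire == theft is false
  policy age between 249 months and 277 months: 233 in [249, 277] is false
  peril ∈ {collision, flood, other, wind}: fire is not in the set → false
  deductible ≥ 6411 USD: 7360 ≥ 6411 is true
  claims in prior 3 years ≤ 4: 9 ≤ 4 is false
Combine:
[1.1] NOT false = true
[1.2] NOT false = true
[1] true OR true = true
[2] false OR true = true
[3] true OR false = true
[4.3] NOT true = false
[4] false OR false OR false = false
[5] true OR true = true
[6.2] NOT false = true
[6] false OR true OR true = true
[7.2] NOT false = true
[7] false OR true OR false = true
[8] false OR true OR false = true
[root] true AND true AND true AND false AND true AND true AND true AND true = false
Overall: false → denied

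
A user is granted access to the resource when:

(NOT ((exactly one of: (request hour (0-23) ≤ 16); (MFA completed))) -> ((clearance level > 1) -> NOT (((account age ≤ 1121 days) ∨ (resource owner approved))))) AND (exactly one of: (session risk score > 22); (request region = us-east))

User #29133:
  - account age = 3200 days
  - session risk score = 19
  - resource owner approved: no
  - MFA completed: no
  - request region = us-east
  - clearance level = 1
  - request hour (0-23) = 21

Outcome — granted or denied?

Granted

Atomic conditions:
  request hour (0-23) ≤ 16: 21 ≤ 16 is false
  MFA completed: no → false
  clearance level > 1: 1 > 1 is false
  account age ≤ 1121 days: 3200 ≤ 1121 is false
  resource owner approved: no → false
  session risk score > 22: 19 > 22 is false
  request region = us-east: us-east == us-east is true
Combine:
[1.1.1] exactly-one(false, false) = false
[1.1] NOT false = true
[1.2.2.1] false OR false = false
[1.2.2] NOT false = true
[1.2] false → true (antecedent false ⇒ implication holds) = true
[1] true → true = true
[2] exactly-one(false, true) = true
[root] true AND true = true
Overall: true → granted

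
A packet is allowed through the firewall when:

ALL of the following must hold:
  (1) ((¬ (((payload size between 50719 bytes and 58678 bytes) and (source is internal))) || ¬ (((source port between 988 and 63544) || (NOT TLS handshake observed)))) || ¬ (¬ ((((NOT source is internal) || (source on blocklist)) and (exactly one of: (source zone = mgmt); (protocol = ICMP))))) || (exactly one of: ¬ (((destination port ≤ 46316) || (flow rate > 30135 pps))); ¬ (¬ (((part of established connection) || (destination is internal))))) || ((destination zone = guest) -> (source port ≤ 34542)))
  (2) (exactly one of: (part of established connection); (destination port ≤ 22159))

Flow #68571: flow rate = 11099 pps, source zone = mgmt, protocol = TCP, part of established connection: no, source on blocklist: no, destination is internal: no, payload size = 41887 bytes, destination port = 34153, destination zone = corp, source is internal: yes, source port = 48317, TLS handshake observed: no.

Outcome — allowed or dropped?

Dropped

Atomic conditions:
  payload size between 50719 bytes and 58678 bytes: 41887 in [50719, 58678] is false
  source is internal: yes → true
  source port between 988 and 63544: 48317 in [988, 63544] is true
  NOT TLS handshake observed: no → true
  NOT source is internal: yes → false
  source on blocklist: no → false
  source zone = mgmt: mgmt == mgmt is true
  protocol = ICMP: TCP == ICMP is false
  destination port ≤ 46316: 34153 ≤ 46316 is true
  flow rate > 30135 pps: 11099 > 30135 is false
  part of established connection: no → false
  destination is internal: no → false
  destination zone = guest: corp == guest is false
  source port ≤ 34542: 48317 ≤ 34542 is false
  destination port ≤ 22159: 34153 ≤ 22159 is false
Combine:
[1.1.1.1] false AND true = false
[1.1.1] NOT false = true
[1.1.2.1] true OR true = true
[1.1.2] NOT true = false
[1.1] true OR false = true
[1.2.1.1.1] false OR false = false
[1.2.1.1.2] exactly-one(true, false) = true
[1.2.1.1] false AND true = false
[1.2.1] NOT false = true
[1.2] NOT true = false
[1.3.1.1] true OR false = true
[1.3.1] NOT true = false
[1.3.2.1.1] false OR false = false
[1.3.2.1] NOT false = true
[1.3.2] NOT true = false
[1.3] exactly-one(false, false) = false
[1.4] false → false (antecedent false ⇒ implication holds) = true
[1] true OR false OR false OR true = true
[2] exactly-one(false, false) = false
[root] true AND false = false
Overall: false → dropped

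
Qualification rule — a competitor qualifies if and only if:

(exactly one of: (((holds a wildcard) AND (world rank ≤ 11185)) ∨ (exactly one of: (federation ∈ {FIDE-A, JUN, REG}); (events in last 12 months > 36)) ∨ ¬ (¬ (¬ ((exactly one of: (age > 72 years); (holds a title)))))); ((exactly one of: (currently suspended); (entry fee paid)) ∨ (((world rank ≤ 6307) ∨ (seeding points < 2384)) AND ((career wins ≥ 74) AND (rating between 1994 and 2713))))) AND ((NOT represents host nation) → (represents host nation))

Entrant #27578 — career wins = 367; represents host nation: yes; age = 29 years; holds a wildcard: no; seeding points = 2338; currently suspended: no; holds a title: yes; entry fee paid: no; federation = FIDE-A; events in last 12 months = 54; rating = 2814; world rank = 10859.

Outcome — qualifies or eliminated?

Atomic conditions:
  holds a wildcard: no → false
  world rank ≤ 11185: 10859 ≤ 11185 is true
  federation ∈ {FIDE-A, JUN, REG}: FIDE-A is in the set → true
  events in last 12 months > 36: 54 > 36 is true
  age > 72 years: 29 > 72 is false
  holds a title: yes → true
  currently suspended: no → false
  entry fee paid: no → false
  world rank ≤ 6307: 10859 ≤ 6307 is false
  seeding points < 2384: 2338 < 2384 is true
  career wins ≥ 74: 367 ≥ 74 is true
  rating between 1994 and 2713: 2814 in [1994, 2713] is false
  NOT represents host nation: yes → false
  represents host nation: yes → true
Combine:
[1.1.1] false AND true = false
[1.1.2] exactly-one(true, true) = false
[1.1.3.1.1.1] exactly-one(false, true) = true
[1.1.3.1.1] NOT true = false
[1.1.3.1] NOT false = true
[1.1.3] NOT true = false
[1.1] false OR false OR false = false
[1.2.1] exactly-one(false, false) = false
[1.2.2.1] false OR true = true
[1.2.2.2] true AND false = false
[1.2.2] true AND false = false
[1.2] false OR false = false
[1] exactly-one(false, false) = false
[2] false → true (antecedent false ⇒ implication holds) = true
[root] false AND true = false
Overall: false → eliminated

Eliminated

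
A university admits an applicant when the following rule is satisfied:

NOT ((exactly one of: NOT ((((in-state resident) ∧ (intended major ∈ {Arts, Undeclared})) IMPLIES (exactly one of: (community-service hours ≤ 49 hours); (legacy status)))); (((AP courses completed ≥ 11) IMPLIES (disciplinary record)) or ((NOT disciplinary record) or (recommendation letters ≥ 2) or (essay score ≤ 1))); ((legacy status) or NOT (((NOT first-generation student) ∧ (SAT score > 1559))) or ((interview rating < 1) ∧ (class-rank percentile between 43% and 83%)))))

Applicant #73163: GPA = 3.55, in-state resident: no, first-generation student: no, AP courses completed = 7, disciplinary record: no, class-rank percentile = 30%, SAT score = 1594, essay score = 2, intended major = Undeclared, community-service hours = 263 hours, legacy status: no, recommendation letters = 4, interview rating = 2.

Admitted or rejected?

Rejected

Atomic conditions:
  in-state resident: no → false
  intended major ∈ {Arts, Undeclared}: Undeclared is in the set → true
  community-service hours ≤ 49 hours: 263 ≤ 49 is false
  legacy status: no → false
  AP courses completed ≥ 11: 7 ≥ 11 is false
  disciplinary record: no → false
  NOT disciplinary record: no → true
  recommendation letters ≥ 2: 4 ≥ 2 is true
  essay score ≤ 1: 2 ≤ 1 is false
  NOT first-generation student: no → true
  SAT score > 1559: 1594 > 1559 is true
  interview rating < 1: 2 < 1 is false
  class-rank percentile between 43% and 83%: 30 in [43, 83] is false
Combine:
[1.1.1.1] false AND true = false
[1.1.1.2] exactly-one(false, false) = false
[1.1.1] false → false (antecedent false ⇒ implication holds) = true
[1.1] NOT true = false
[1.2.1] false → false (antecedent false ⇒ implication holds) = true
[1.2.2] true OR true OR false = true
[1.2] true OR true = true
[1.3.2.1] true AND true = true
[1.3.2] NOT true = false
[1.3.3] false AND false = false
[1.3] false OR false OR false = false
[1] exactly-one(false, true, false) = true
[root] NOT true = false
Overall: false → rejected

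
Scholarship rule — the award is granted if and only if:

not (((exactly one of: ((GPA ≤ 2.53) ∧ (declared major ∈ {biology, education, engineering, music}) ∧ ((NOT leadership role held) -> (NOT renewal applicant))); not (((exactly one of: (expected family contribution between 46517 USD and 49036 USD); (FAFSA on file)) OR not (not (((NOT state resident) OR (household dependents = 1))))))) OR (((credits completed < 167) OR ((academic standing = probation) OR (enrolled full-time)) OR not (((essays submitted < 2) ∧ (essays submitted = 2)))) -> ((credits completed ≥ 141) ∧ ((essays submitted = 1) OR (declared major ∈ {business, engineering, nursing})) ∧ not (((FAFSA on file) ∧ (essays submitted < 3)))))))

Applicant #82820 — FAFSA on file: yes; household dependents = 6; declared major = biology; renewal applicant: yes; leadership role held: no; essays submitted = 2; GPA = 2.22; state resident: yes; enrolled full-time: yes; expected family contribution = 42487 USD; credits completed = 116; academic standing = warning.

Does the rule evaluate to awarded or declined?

Atomic conditions:
  GPA ≤ 2.53: 2.22 ≤ 2.53 is true
  declared major ∈ {biology, education, engineering, music}: biology is in the set → true
  NOT leadership role held: no → true
  NOT renewal applicant: yes → false
  expected family contribution between 46517 USD and 49036 USD: 42487 in [46517, 49036] is false
  FAFSA on file: yes → true
  NOT state resident: yes → false
  household dependents = 1: 6 == 1 is false
  credits completed < 167: 116 < 167 is true
  academic standing = probation: warning == probation is false
  enrolled full-time: yes → true
  essays submitted < 2: 2 < 2 is false
  essays submitted = 2: 2 == 2 is true
  credits completed ≥ 141: 116 ≥ 141 is false
  essays submitted = 1: 2 == 1 is false
  declared major ∈ {business, engineering, nursing}: biology is not in the set → false
  essays submitted < 3: 2 < 3 is true
Combine:
[1.1.1.3] true → false = false
[1.1.1] true AND true AND false = false
[1.1.2.1.1] exactly-one(false, true) = true
[1.1.2.1.2.1.1] false OR false = false
[1.1.2.1.2.1] NOT false = true
[1.1.2.1.2] NOT true = false
[1.1.2.1] true OR false = true
[1.1.2] NOT true = false
[1.1] exactly-one(false, false) = false
[1.2.1.2] false OR true = true
[1.2.1.3.1] false AND true = false
[1.2.1.3] NOT false = true
[1.2.1] true OR true OR true = true
[1.2.2.2] false OR false = false
[1.2.2.3.1] true AND true = true
[1.2.2.3] NOT true = false
[1.2.2] false AND false AND false = false
[1.2] true → false = false
[1] false OR false = false
[root] NOT false = true
Overall: true → awarded

Awarded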